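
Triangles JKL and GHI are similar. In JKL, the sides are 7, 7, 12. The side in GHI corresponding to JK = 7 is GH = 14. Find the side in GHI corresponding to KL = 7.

k = 14/7 = 2. HI = 2 * 7 = 14.

14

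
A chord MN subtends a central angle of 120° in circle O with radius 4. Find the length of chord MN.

Chord length = 2r sin(θ/2)
= 2 × 4 × sin(120°/2)
= 2 × 4 × sin(60°)
= 4*sqrt(3)

4*sqrt(3)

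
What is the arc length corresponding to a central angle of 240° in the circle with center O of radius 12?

Arc length = 2πr × θ/360
= 2π × 12 × 2/3
= 16*pi

16*pi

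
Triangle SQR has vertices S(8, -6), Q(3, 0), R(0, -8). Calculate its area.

Shoelace: Area = (1/2)|8(0--8) + 3(-8--6) + 0(-6-0)| = (1/2)(58) = 29

29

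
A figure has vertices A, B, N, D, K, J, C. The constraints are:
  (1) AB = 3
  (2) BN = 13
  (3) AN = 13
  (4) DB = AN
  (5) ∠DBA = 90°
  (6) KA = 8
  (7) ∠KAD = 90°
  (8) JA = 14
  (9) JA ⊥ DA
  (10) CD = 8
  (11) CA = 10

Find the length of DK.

From the given relations: DB = AN = 13.
Step 1: By the law of cosines on triangle DBA: DA² = 13² + 3² − 2·13·3·cos(90°) = 178, so DA = √178.
Step 2: By the law of cosines on triangle DAK: DK² = √178² + 8² − 2·√178·8·cos(90°) = 242, so DK = 11·√2.

Therefore, the length of DK = 11·√2.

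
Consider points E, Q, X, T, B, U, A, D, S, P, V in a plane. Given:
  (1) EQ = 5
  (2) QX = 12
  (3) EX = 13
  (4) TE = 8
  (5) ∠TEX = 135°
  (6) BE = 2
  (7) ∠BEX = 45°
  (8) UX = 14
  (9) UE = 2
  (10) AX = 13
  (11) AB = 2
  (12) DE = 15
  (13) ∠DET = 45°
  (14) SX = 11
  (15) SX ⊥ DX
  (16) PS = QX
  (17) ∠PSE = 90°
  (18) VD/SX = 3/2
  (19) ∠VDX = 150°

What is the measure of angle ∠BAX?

Step 1: By the law of cosines on triangle BEX: BX² = 2² + 13² − 2·2·13·cos(45°) = 136.23, so BX ≈ 11.67.
Step 2: By the inverse law of cosines on triangle BAX: cos(∠BAX) = (2² + 13² − 11.67²) / (2·2·13) = 36.77/52 = 0.7071, so ∠BAX = 45°.

Therefore, the measure of angle ∠BAX = 45°.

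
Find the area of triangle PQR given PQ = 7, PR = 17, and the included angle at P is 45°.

Area = (1/2)(7)(17) sin(45°) = (1/2)(7)(17)(sqrt(2)/2) = 119*sqrt(2)/4

119*sqrt(2)/4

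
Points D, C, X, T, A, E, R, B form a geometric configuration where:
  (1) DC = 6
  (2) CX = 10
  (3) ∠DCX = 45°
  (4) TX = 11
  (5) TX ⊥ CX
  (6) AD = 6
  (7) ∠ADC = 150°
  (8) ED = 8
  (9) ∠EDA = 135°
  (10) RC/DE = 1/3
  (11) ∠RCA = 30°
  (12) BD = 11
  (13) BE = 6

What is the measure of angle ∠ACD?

Step 1: By the law of cosines on triangle CDA: CA² = 6² + 6² − 2·6·6·cos(150°) = 134.35, so CA ≈ 11.59.
Step 2: By the inverse law of cosines on triangle ACD: cos(∠ACD) = (11.59² + 6² − 6²) / (2·11.59·6) = 134.35/139.09 = 0.9659, so ∠ACD = 15°.

Therefore, the measure of angle ∠ACD = 15°.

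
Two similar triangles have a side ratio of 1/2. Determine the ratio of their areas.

Area scales with the square of linear dimensions. If every length is multiplied by 1/2, then the area is multiplied by (1/2)^2 = 1/4.
The area ratio is 1:4.

1:4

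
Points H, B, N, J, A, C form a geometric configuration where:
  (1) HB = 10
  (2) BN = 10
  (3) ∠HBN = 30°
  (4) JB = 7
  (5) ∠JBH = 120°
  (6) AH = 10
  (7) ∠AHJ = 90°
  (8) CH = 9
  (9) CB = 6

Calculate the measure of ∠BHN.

Step 1: By the law of cosines on triangle HBN: HN² = 10² + 10² − 2·10·10·cos(30°) = 26.79, so HN ≈ 5.18.
Step 2: By the inverse law of cosines on triangle BHN: cos(∠BHN) = (10² + 5.18² − 10²) / (2·10·5.18) = 26.79/103.53 = 0.2588, so ∠BHN = 75°.

Therefore, the measure of angle ∠BHN = 75°.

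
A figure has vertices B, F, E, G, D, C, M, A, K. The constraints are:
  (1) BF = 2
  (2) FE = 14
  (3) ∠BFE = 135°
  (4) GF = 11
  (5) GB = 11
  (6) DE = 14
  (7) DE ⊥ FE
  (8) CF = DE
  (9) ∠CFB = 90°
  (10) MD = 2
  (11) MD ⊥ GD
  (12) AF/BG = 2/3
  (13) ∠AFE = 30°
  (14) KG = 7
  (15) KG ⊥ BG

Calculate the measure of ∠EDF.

Step 1: By the law of cosines on triangle DEF: DF² = 14² + 14² − 2·14·14·cos(90°) = 392, so DF = 14·√2.
Step 2: By the inverse law of cosines on triangle EDF: cos(∠EDF) = (14² + (14·√2)² − 14²) / (2·14·14·√2) = 392/554.37 = 0.7071, so ∠EDF = 45°.

Therefore, the measure of angle ∠EDF = 45°.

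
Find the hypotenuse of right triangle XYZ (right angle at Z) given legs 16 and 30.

XY = sqrt(16^2 + 30^2) = sqrt(1156) = 34

34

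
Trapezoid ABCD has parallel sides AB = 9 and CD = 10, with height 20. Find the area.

A trapezoid's area equals the midsegment times the height.
The midsegment is (9 + 10) / 2 = 19/2.
Area = 19/2 * 20 = 190.

190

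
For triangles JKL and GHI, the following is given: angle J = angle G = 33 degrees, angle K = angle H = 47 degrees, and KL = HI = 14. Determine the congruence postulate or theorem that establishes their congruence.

Consider the given information: angle J = angle G = 33 degrees, angle K = angle H = 47 degrees, and KL = HI = 14
This is not SSS or HL: SSS requires all three pairs of sides, but we don't have that. HL only applies to right triangles with matching hypotenuse and leg.
The correct criterion is AAS. Two pairs of corresponding angles and a non-included side are equal (Angle-Angle-Side).

AAS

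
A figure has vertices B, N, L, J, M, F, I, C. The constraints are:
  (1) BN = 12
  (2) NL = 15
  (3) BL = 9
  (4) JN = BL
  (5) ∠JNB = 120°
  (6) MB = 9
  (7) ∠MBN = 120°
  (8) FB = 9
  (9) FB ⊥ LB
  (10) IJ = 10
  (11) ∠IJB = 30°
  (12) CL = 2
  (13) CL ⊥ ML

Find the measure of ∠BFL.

Step 1: By the law of cosines on triangle FBL: FL² = 9² + 9² − 2·9·9·cos(90°) = 162, so FL = 9·√2.
Step 2: By the inverse law of cosines on triangle BFL: cos(∠BFL) = (9² + (9·√2)² − 9²) / (2·9·9·√2) = 162/229.1 = 0.7071, so ∠BFL = 45°.

Therefore, the measure of angle ∠BFL = 45°.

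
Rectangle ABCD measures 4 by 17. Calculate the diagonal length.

A rectangle's diagonal splits it into two right triangles, with the diagonal as the hypotenuse.
By the Pythagorean theorem, d^2 = 4^2 + 17^2 = 305.
Therefore d = sqrt(305).

sqrt(305)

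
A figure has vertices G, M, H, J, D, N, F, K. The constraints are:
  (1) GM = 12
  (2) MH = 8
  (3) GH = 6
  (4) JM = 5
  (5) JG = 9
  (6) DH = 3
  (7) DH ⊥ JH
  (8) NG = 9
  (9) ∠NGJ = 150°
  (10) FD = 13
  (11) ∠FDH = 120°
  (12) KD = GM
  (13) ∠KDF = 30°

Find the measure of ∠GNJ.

Step 1: By the law of cosines on triangle NGJ: NJ² = 9² + 9² − 2·9·9·cos(150°) = 302.3, so NJ ≈ 17.39.
Step 2: By the inverse law of cosines on triangle GNJ: cos(∠GNJ) = (9² + 17.39² − 9²) / (2·9·17.39) = 302.3/312.96 = 0.9659, so ∠GNJ = 15°.

Therefore, the measure of angle ∠GNJ = 15°.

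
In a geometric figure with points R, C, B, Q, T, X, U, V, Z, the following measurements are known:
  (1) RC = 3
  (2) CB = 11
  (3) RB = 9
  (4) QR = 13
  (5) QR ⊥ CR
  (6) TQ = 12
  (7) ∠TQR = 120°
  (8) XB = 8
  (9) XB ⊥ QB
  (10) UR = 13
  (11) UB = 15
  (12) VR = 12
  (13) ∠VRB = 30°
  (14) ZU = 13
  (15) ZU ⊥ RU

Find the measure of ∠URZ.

Step 1: By the law of cosines on triangle RUZ: RZ² = 13² + 13² − 2·13·13·cos(90°) = 338, so RZ = 13·√2.
Step 2: By the inverse law of cosines on triangle URZ: cos(∠URZ) = (13² + (13·√2)² − 13²) / (2·13·13·√2) = 338/478 = 0.7071, so ∠URZ = 45°.

Therefore, the measure of angle ∠URZ = 45°.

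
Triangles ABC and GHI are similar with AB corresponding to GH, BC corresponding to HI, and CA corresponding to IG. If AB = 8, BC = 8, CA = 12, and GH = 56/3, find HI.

Similar triangles have proportional sides. Setting up the proportion:
GH / AB = HI / BC
56/3 / 8 = HI / 8
HI = 8 * 56/3 / 8 = 56/3.

56/3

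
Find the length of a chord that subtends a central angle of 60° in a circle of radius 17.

Drop a perpendicular from the center to the chord, bisecting both the chord and the central angle.
Each half-chord = r sin(θ/2) = 17 sin(30°).
The full chord = 2 × 17 × sin(30°) = 17.

17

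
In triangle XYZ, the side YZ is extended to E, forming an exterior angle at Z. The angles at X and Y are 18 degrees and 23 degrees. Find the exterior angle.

Exterior angle = 18 + 23 = 41 degrees (exterior angle theorem).

41 degrees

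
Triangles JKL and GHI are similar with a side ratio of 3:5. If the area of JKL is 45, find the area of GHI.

The ratio of areas of similar triangles = (side ratio)^2.
Side ratio = 3:5, so area ratio = 9:25.
Area of GHI / Area of JKL = 25/9
Area of GHI = 45 * 25/9 = 125

125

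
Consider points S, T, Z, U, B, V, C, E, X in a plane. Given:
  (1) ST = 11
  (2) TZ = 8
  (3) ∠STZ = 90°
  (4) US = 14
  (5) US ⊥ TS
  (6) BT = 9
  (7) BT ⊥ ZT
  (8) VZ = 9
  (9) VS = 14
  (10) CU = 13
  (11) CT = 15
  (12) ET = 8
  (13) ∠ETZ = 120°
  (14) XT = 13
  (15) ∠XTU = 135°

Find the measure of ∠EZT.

Step 1: By the law of cosines on triangle ZTE: ZE² = 8² + 8² − 2·8·8·cos(120°) = 192, so ZE = 8·√3.
Step 2: By the inverse law of cosines on triangle EZT: cos(∠EZT) = ((8·√3)² + 8² − 8²) / (2·8·√3·8) = 192/221.7 = 0.866, so ∠EZT = 30°.

Therefore, the measure of angle ∠EZT = 30°.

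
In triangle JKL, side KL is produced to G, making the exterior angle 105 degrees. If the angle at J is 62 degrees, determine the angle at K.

By the exterior angle theorem: exterior angle = sum of remote interior angles.
105 = 62 + angle K
angle K = 105 - 62 = 43 degrees

43 degrees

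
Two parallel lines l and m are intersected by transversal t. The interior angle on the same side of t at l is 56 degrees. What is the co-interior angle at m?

Co-interior angles (same-side interior) formed by parallel lines and a transversal are supplementary (sum to 180 degrees).
The given angle is 56 degrees.
The co-interior angle = 180 - 56 = 124 degrees.

124 degrees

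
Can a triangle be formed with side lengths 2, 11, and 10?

For three segments to close into a triangle, no single side can be as long as the other two combined.
The longest side is 11, and 2 + 10 = 12 > 11.
A triangle can be formed.

Yes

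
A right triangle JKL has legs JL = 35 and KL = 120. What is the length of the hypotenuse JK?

In a right triangle, the square of the hypotenuse equals the sum of the squares of the two legs.
The legs are 35 and 120, so the hypotenuse = sqrt(1225 + 14400) = sqrt(15625) = 125.

125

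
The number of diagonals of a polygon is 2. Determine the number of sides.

Using d = n(n - 3)/2, we solve 2 = n(n - 3)/2.
So n(n - 3) = 4.
Testing n = 4: 4 * 1 = 4 = 4. Correct.
The polygon has 4 sides.

4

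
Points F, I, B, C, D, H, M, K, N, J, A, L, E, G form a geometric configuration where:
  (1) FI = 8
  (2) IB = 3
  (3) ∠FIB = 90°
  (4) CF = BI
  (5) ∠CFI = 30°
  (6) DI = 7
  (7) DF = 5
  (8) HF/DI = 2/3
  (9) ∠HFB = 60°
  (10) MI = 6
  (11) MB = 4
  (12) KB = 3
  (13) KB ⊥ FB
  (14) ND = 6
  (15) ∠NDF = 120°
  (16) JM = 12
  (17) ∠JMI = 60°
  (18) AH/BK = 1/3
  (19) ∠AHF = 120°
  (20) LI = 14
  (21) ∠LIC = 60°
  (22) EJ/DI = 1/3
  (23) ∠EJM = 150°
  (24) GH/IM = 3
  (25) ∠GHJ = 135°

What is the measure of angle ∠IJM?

Step 1: By the law of cosines on triangle JMI: JI² = 12² + 6² − 2·12·6·cos(60°) = 108, so JI = 6·√3.
Step 2: By the inverse law of cosines on triangle IJM: cos(∠IJM) = ((6·√3)² + 12² − 6²) / (2·6·√3·12) = 216/249.42 = 0.866, so ∠IJM = 30°.

Therefore, the measure of angle ∠IJM = 30°.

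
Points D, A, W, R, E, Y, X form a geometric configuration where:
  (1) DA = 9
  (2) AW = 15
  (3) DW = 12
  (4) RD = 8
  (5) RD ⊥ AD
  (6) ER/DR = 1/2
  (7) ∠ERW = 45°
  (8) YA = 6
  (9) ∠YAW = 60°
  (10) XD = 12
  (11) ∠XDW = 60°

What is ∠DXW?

Step 1: By the law of cosines on triangle XDW: XW² = 12² + 12² − 2·12·12·cos(60°) = 144, so XW = 12.
Step 2: By the inverse law of cosines on triangle DXW: cos(∠DXW) = (12² + 12² − 12²) / (2·12·12) = 144/288 = 0.5, so ∠DXW = 60°.

Therefore, the measure of angle ∠DXW = 60°.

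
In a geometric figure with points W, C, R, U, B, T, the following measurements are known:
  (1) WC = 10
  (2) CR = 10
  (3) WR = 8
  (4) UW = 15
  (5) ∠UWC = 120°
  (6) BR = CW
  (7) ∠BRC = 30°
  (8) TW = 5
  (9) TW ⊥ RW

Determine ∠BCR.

From the given relations: BR = CW = 10.
Step 1: By the law of cosines on triangle CRB: CB² = 10² + 10² − 2·10·10·cos(30°) = 26.79, so CB ≈ 5.18.
Step 2: By the inverse law of cosines on triangle BCR: cos(∠BCR) = (5.18² + 10² − 10²) / (2·5.18·10) = 26.79/103.53 = 0.2588, so ∠BCR = 75°.

Therefore, the measure of angle ∠BCR = 75°.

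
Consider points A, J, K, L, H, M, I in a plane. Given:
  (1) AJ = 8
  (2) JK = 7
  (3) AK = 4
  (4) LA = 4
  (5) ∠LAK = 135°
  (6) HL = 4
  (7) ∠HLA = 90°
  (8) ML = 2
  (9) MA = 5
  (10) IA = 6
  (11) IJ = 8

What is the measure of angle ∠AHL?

Step 1: By the law of cosines on triangle HLA: HA² = 4² + 4² − 2·4·4·cos(90°) = 32, so HA = 4·√2.
Step 2: By the inverse law of cosines on triangle AHL: cos(∠AHL) = ((4·√2)² + 4² − 4²) / (2·4·√2·4) = 32/45.25 = 0.7071, so ∠AHL = 45°.

Therefore, the measure of angle ∠AHL = 45°.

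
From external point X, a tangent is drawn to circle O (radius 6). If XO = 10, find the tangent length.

Let T be the point of tangency. Then OT ⊥ XT (radius ⊥ tangent).
In right triangle OTX: OX² = OT² + XT²
10² = 6² + XT²
XT² = 64, XT = 8

8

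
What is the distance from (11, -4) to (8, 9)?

d = sqrt((8 - 11)^2 + (9 - -4)^2)
d = sqrt(-3^2 + 13^2)
d = sqrt(9 + 169)
d = sqrt(178)

sqrt(178)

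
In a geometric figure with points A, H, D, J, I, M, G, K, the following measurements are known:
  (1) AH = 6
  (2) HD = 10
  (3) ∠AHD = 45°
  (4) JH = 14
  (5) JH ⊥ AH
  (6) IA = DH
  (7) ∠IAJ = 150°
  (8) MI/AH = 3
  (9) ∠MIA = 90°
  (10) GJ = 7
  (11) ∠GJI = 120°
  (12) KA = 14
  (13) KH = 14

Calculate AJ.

Step 1: By the law of cosines on triangle AHJ: AJ² = 6² + 14² − 2·6·14·cos(90°) = 232, so AJ = 2·√58.

Therefore, the length of AJ = 2·√58.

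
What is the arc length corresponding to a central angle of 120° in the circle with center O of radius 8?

Arc length = 2π(8)(1/3) = 16*pi/3

16*pi/3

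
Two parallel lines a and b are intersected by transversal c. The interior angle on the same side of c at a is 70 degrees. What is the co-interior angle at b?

Co-interior (same-side interior) angles are between the parallel lines on the same side of the transversal.
Unlike corresponding or alternate interior angles, they are supplementary rather than equal.
So the angle = 180 - 70 = 110 degrees.

110 degrees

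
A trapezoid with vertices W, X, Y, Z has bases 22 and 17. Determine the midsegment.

The midsegment of a trapezoid = (base1 + base2) / 2
midsegment = (22 + 17) / 2
midsegment = 39 / 2
midsegment = 39/2

39/2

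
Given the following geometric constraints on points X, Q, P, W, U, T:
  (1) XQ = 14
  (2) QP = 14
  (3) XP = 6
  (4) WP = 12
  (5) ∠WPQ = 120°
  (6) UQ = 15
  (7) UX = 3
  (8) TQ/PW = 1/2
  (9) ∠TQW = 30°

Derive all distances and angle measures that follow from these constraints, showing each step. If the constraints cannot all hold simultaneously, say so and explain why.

The constraints are consistent.

From the given relations:
  TQ = 1/2·PW = 1/2·12 = 6

Step 1: From QP = 14, PW = 12, and ∠QPW = 120°, by the law of cosines:
  QW² = QP² + PW² - 2·QP·PW·cos(120°) = 196 + 144 + 168 = 508
  QW = 2·√127

Step 2: From XP = 6, XQ = 14, PQ = 14, by the inverse law of cosines:
  cos(∠PXQ) = (XP² + XQ² - PQ²) / (2·XP·XQ)
  ∠PXQ = 77.63°

Step 3: From XQ = 14, XU = 3, QU = 15, by the inverse law of cosines:
  cos(∠QXU) = (XQ² + XU² - QU²) / (2·XQ·XU)
  ∠QXU = 103.77°

Step 4: From QP = 14, QX = 14, PX = 6, by the inverse law of cosines:
  cos(∠PQX) = (QP² + QX² - PX²) / (2·QP·QX)
  ∠PQX = 24.75°

Step 5: From QU = 15, QX = 14, UX = 3, by the inverse law of cosines:
  cos(∠UQX) = (QU² + QX² - UX²) / (2·QU·QX)
  ∠UQX = 11.2°

Step 6: From PQ = 14, PX = 6, QX = 14, by the inverse law of cosines:
  cos(∠QPX) = (PQ² + PX² - QX²) / (2·PQ·PX)
  ∠QPX = 77.63°

Step 7: From UQ = 15, UX = 3, QX = 14, by the inverse law of cosines:
  cos(∠QUX) = (UQ² + UX² - QX²) / (2·UQ·UX)
  ∠QUX = 65.03°

Step 8: From WQ = 2·√127, QT = 6, and ∠WQT = 30°, by the law of cosines:
  WT² = WQ² + QT² - 2·WQ·QT·cos(30°) = 508 + 36 - 234.2 = 309.8
  WT ≈ 17.6

Step 9: From QP = 14, QW = 2·√127, PW = 12, by the inverse law of cosines:
  cos(∠PQW) = (QP² + QW² - PW²) / (2·QP·QW)
  ∠PQW = 27.46°

Step 10: From WP = 12, WQ = 2·√127, PQ = 14, by the inverse law of cosines:
  cos(∠PWQ) = (WP² + WQ² - PQ²) / (2·WP·WQ)
  ∠PWQ = 32.54°

Step 11: From WQ = 2·√127, WT = 17.6, QT = 6, by the inverse law of cosines:
  cos(∠QWT) = (WQ² + WT² - QT²) / (2·WQ·WT)
  ∠QWT = 9.81°

Step 12: From TQ = 6, TW = 17.6, QW = 2·√127, by the inverse law of cosines:
  cos(∠QTW) = (TQ² + TW² - QW²) / (2·TQ·TW)
  ∠QTW = 140.19°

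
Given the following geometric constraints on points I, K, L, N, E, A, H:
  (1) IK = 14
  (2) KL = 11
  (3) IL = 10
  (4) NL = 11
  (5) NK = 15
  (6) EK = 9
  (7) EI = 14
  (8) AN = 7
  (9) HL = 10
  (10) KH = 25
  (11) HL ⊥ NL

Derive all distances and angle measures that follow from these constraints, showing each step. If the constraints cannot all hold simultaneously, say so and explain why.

These constraints are not satisfiable: by the triangle inequality in triangle LKH, (2) KL = 11 and (9) HL = 10 force KH ≤ 11 + 10 = 21, but (10) says KH = 25. No planar figure meets all of them, so nothing further can be derived.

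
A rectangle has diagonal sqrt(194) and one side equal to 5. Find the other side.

Using the Pythagorean theorem: d^2 = a^2 + b^2
b^2 = d^2 - a^2
b^2 = 194 - 25
b^2 = 169
b = sqrt(169) = 13

13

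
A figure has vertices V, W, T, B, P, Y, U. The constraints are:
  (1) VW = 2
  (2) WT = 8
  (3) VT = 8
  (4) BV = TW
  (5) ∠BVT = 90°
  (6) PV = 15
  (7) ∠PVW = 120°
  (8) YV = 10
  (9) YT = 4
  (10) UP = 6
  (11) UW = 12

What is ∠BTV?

From the given relations: BV = TW = 8.
Step 1: By the law of cosines on triangle TVB: TB² = 8² + 8² − 2·8·8·cos(90°) = 128, so TB = 8·√2.
Step 2: By the inverse law of cosines on triangle BTV: cos(∠BTV) = ((8·√2)² + 8² − 8²) / (2·8·√2·8) = 128/181.02 = 0.7071, so ∠BTV = 45°.

Therefore, the measure of angle ∠BTV = 45°.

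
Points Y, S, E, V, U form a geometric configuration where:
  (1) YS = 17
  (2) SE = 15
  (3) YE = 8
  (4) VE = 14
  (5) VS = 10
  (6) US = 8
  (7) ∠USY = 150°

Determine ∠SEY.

Step 1: By the inverse law of cosines on triangle SEY: cos(∠SEY) = (15² + 8² − 17²) / (2·15·8) = 0/240 = 0, so ∠SEY = 90°.

Therefore, the measure of angle ∠SEY = 90°.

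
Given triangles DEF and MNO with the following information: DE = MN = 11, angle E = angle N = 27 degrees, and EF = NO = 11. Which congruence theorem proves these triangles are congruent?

The given information provides:
DE = MN = 11, angle E = angle N = 27 degrees, and EF = NO = 11
This matches the SAS congruence theorem.
Two pairs of corresponding sides and the included angle are equal (Side-Angle-Side).

SAS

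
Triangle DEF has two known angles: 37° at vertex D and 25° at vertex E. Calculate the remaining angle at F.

The interior angles sum to 180°: angle F = 180 - 37 - 25 = 118°.
The triangle is obtuse (angles 37°, 25°, 118°).

118 degrees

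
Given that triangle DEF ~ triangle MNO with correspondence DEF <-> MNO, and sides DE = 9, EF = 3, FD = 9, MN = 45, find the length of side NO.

Similar triangles have proportional sides. Setting up the proportion:
MN / DE = NO / EF
45 / 9 = NO / 3
NO = 3 * 45 / 9 = 15.

15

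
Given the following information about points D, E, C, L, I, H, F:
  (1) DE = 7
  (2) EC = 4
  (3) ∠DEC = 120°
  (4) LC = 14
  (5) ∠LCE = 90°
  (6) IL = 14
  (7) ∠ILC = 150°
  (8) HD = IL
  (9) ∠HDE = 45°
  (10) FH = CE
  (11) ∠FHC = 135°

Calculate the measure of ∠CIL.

Step 1: By the law of cosines on triangle ILC: IC² = 14² + 14² − 2·14·14·cos(150°) = 731.48, so IC ≈ 27.05.
Step 2: By the inverse law of cosines on triangle CIL: cos(∠CIL) = (27.05² + 14² − 14²) / (2·27.05·14) = 731.48/757.29 = 0.9659, so ∠CIL = 15°.

Therefore, the measure of angle ∠CIL = 15°.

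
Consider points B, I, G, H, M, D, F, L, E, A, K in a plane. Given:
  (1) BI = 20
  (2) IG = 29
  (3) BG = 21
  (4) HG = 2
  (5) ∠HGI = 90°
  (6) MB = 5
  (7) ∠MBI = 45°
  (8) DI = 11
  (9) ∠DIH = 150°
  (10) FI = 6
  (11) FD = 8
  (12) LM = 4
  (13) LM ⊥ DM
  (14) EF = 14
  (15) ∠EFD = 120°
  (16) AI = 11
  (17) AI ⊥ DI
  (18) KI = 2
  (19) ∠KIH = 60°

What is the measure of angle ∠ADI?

Step 1: By the law of cosines on triangle DIA: DA² = 11² + 11² − 2·11·11·cos(90°) = 242, so DA = 11·√2.
Step 2: By the inverse law of cosines on triangle ADI: cos(∠ADI) = ((11·√2)² + 11² − 11²) / (2·11·√2·11) = 242/342.24 = 0.7071, so ∠ADI = 45°.

Therefore, the measure of angle ∠ADI = 45°.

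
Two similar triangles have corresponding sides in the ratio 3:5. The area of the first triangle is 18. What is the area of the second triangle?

Area ratio = (3/5)^2 = 9/25. Area of the second triangle = 18 * 25/9 = 50.

50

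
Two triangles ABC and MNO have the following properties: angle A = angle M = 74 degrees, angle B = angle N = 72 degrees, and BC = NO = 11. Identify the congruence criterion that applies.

Consider the given information: angle A = angle M = 74 degrees, angle B = angle N = 72 degrees, and BC = NO = 11
This is not SSS or SAS: SSS requires all three pairs of sides, but we don't have that. SAS requires two sides and the included angle between them.
The correct criterion is AAS. Two pairs of corresponding angles and a non-included side are equal (Angle-Angle-Side).

AAS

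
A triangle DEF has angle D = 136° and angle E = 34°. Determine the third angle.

angle F = 180 - 136 - 34 = 10 degrees.

10 degrees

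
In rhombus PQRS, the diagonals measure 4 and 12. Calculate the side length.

In a rhombus, the diagonals bisect each other perpendicularly, creating four congruent right triangles.
Each triangle has legs 2 (half of 4) and 6 (half of 12).
The hypotenuse of each right triangle is a side of the rhombus:
side = sqrt(2^2 + 6^2) = sqrt(40) = 2*sqrt(10)

2*sqrt(10)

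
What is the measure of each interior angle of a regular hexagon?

Each interior angle of a regular n-gon is (n - 2) * 180 / n.
For n = 6: (6 - 2) * 180 / 6 = 720/6 = 120 degrees.

120 degrees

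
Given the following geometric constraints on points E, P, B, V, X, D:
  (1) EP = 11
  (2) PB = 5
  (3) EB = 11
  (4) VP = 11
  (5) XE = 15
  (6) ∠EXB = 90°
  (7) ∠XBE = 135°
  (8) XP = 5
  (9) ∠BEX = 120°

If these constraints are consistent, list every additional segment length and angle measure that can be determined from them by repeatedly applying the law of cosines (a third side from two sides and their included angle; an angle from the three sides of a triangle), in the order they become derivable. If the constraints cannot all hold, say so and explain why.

These constraints are not satisfiable: (6), (7) and (9) are the three interior angles of triangle EXB, which must sum to 180°, but 90° + 135° + 120° = 345°. No planar figure meets all of them, so nothing further can be derived.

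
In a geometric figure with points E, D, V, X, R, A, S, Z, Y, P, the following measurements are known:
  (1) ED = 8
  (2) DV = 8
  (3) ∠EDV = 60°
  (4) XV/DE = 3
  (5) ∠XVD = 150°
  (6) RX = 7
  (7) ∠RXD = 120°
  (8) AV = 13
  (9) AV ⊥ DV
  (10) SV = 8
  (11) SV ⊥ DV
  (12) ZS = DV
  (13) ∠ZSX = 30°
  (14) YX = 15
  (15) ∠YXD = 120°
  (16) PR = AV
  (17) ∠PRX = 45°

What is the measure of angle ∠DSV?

Step 1: By the law of cosines on triangle SVD: SD² = 8² + 8² − 2·8·8·cos(90°) = 128, so SD = 8·√2.
Step 2: By the inverse law of cosines on triangle DSV: cos(∠DSV) = ((8·√2)² + 8² − 8²) / (2·8·√2·8) = 128/181.02 = 0.7071, so ∠DSV = 45°.

Therefore, the measure of angle ∠DSV = 45°.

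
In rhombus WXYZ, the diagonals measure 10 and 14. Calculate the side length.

Half-diagonals are 5 and 7. side = sqrt(5^2 + 7^2) = sqrt(74)

sqrt(74)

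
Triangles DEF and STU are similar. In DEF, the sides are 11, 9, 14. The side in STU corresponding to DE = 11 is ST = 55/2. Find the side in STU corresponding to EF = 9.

Similar triangles have proportional sides. Setting up the proportion:
ST / DE = TU / EF
55/2 / 11 = TU / 9
TU = 9 * 55/2 / 11 = 45/2.

45/2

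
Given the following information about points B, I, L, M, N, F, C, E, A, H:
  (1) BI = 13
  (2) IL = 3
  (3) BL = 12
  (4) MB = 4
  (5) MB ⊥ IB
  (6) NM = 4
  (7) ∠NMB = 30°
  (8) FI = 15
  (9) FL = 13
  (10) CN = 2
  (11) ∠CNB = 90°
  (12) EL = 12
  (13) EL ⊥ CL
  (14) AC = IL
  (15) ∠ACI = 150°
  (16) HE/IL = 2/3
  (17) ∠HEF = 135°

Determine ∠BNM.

Step 1: By the law of cosines on triangle NMB: NB² = 4² + 4² − 2·4·4·cos(30°) = 4.29, so NB ≈ 2.07.
Step 2: By the inverse law of cosines on triangle BNM: cos(∠BNM) = (2.07² + 4² − 4²) / (2·2.07·4) = 4.29/16.56 = 0.2588, so ∠BNM = 75°.

Therefore, the measure of angle ∠BNM = 75°.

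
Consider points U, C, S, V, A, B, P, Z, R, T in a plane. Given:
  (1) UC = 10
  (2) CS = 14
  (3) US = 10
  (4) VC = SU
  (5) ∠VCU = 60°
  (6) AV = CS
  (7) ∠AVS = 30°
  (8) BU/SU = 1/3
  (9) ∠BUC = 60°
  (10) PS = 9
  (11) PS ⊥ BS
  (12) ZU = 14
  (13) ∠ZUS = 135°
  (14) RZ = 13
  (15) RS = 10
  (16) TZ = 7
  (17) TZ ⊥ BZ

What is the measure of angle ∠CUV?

From the given relations: VC = SU = 10.
Step 1: By the law of cosines on triangle UCV: UV² = 10² + 10² − 2·10·10·cos(60°) = 100, so UV = 10.
Step 2: By the inverse law of cosines on triangle CUV: cos(∠CUV) = (10² + 10² − 10²) / (2·10·10) = 100/200 = 0.5, so ∠CUV = 60°.

Therefore, the measure of angle ∠CUV = 60°.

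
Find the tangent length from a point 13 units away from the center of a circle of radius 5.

tangent = √(d² - r²) = √(13² - 5²) = √(169 - 25) = √144 = 12

12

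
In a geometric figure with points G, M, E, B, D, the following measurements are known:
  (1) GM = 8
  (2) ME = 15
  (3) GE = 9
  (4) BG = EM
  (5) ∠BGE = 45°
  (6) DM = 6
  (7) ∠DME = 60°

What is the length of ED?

Step 1: By the law of cosines on triangle EMD: ED² = 15² + 6² − 2·15·6·cos(60°) = 171, so ED = 3·√19.

Therefore, the length of ED = 3·√19.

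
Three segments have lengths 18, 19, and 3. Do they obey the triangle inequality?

Sort the sides: 3, 18, 19.
It suffices to check that the sum of the two smallest exceeds the largest:
3 + 18 = 21 > 19. ✓
Yes, a valid triangle can be formed.

Yes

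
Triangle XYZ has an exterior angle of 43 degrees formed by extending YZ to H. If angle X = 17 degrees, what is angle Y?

By the exterior angle theorem: exterior angle = sum of remote interior angles.
43 = 17 + angle Y
angle Y = 43 - 17 = 26 degrees

26 degrees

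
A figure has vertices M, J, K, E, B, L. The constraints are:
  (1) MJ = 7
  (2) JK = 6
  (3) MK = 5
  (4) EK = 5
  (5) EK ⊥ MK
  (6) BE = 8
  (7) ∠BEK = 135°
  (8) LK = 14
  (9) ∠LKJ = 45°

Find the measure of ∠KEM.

Step 1: By the law of cosines on triangle EKM: EM² = 5² + 5² − 2·5·5·cos(90°) = 50, so EM = 5·√2.
Step 2: By the inverse law of cosines on triangle KEM: cos(∠KEM) = (5² + (5·√2)² − 5²) / (2·5·5·√2) = 50/70.71 = 0.7071, so ∠KEM = 45°.

Therefore, the measure of angle ∠KEM = 45°.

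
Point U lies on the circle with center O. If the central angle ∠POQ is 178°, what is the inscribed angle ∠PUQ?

By the inscribed angle theorem, the inscribed angle is half the central angle.
Inscribed angle = 178° / 2 = 89°

89°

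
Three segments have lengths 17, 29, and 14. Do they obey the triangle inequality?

Check all three triangle inequalities:
17 + 29 = 46 > 14 ✓
17 + 14 = 31 > 29 ✓
29 + 14 = 43 > 17 ✓
All conditions hold, so these sides form a valid triangle.

Yes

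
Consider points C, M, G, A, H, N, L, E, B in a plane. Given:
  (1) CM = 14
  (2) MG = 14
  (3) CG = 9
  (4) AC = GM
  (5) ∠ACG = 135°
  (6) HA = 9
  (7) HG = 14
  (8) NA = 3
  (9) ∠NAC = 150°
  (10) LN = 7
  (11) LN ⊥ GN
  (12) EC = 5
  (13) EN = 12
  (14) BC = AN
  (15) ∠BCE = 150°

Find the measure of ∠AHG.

From the given relations: AC = GM = 14.
Step 1: By the law of cosines on triangle ACG: AG² = 14² + 9² − 2·14·9·cos(135°) = 455.19, so AG ≈ 21.34.
Step 2: By the inverse law of cosines on triangle AHG: cos(∠AHG) = (9² + 14² − 21.34²) / (2·9·14) = -178.19/252 = -0.7071, so ∠AHG = 135°.

Therefore, the measure of angle ∠AHG = 135°.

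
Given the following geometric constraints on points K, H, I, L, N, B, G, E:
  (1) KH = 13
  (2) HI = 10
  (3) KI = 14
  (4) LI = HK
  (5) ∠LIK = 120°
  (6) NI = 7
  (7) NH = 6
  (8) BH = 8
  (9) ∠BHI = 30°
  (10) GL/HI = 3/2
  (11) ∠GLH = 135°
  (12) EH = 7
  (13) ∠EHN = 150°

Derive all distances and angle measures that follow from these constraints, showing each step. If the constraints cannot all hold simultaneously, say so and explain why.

The constraints are consistent.

From the given relations:
  LI = HK = 13
  GL = 3/2·HI = 3/2·10 = 15

Step 1: From KI = 14, IL = 13, and ∠KIL = 120°, by the law of cosines:
  KL² = KI² + IL² - 2·KI·IL·cos(120°) = 196 + 169 + 182 = 547
  KL ≈ 23.39

Step 2: From IH = 10, HB = 8, and ∠IHB = 30°, by the law of cosines:
  IB² = IH² + HB² - 2·IH·HB·cos(30°) = 100 + 64 - 138.6 = 25.44
  IB ≈ 5.04

Step 3: From NH = 6, HE = 7, and ∠NHE = 150°, by the law of cosines:
  NE² = NH² + HE² - 2·NH·HE·cos(150°) = 36 + 49 + 72.75 = 157.7
  NE ≈ 12.56

Step 4: From KH = 13, KI = 14, HI = 10, by the inverse law of cosines:
  cos(∠HKI) = (KH² + KI² - HI²) / (2·KH·KI)
  ∠HKI = 43.28°

Step 5: From HI = 10, HK = 13, IK = 14, by the inverse law of cosines:
  cos(∠IHK) = (HI² + HK² - IK²) / (2·HI·HK)
  ∠IHK = 73.69°

Step 6: From HI = 10, HN = 6, IN = 7, by the inverse law of cosines:
  cos(∠IHN) = (HI² + HN² - IN²) / (2·HI·HN)
  ∠IHN = 43.53°

Step 7: From IH = 10, IK = 14, HK = 13, by the inverse law of cosines:
  cos(∠HIK) = (IH² + IK² - HK²) / (2·IH·IK)
  ∠HIK = 63.03°

Step 8: From IH = 10, IN = 7, HN = 6, by the inverse law of cosines:
  cos(∠HIN) = (IH² + IN² - HN²) / (2·IH·IN)
  ∠HIN = 36.18°

Step 9: From NH = 6, NI = 7, HI = 10, by the inverse law of cosines:
  cos(∠HNI) = (NH² + NI² - HI²) / (2·NH·NI)
  ∠HNI = 100.29°

Step 10: From KI = 14, KL = 23.39, IL = 13, by the inverse law of cosines:
  cos(∠IKL) = (KI² + KL² - IL²) / (2·KI·KL)
  ∠IKL = 28.78°

Step 11: From IB = 5.04, IH = 10, BH = 8, by the inverse law of cosines:
  cos(∠BIH) = (IB² + IH² - BH²) / (2·IB·IH)
  ∠BIH = 52.48°

Step 12: From LI = 13, LK = 23.39, IK = 14, by the inverse law of cosines:
  cos(∠ILK) = (LI² + LK² - IK²) / (2·LI·LK)
  ∠ILK = 31.22°

Step 13: From NE = 12.56, NH = 6, EH = 7, by the inverse law of cosines:
  cos(∠ENH) = (NE² + NH² - EH²) / (2·NE·NH)
  ∠ENH = 16.18°

Step 14: From BH = 8, BI = 5.04, HI = 10, by the inverse law of cosines:
  cos(∠HBI) = (BH² + BI² - HI²) / (2·BH·BI)
  ∠HBI = 97.52°

Step 15: From EH = 7, EN = 12.56, HN = 6, by the inverse law of cosines:
  cos(∠HEN) = (EH² + EN² - HN²) / (2·EH·EN)
  ∠HEN = 13.82°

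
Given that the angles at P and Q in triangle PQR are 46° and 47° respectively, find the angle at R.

angle R = 180 - 46 - 47 = 87 degrees.

87 degrees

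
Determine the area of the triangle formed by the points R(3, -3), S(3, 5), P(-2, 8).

The Shoelace formula computes the area from vertex coordinates by summing cross products.
For vertices (3,-3), (3,5), (-2,8):
Signed sum = 3*5 - 3*-3 + 3*8 - -2*5 + -2*-3 - 3*8
= 24 + 34 + -18 = 40
Area = (1/2)|40| = 20.

20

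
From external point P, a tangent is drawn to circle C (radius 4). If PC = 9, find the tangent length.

Let T be the point of tangency. Then CT ⊥ PT (radius ⊥ tangent).
In right triangle CTP: CP² = CT² + PT²
9² = 4² + PT²
PT² = 65, PT = sqrt(65)

sqrt(65)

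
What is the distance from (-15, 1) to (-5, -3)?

d = sqrt((10)^2 + (-4)^2) = sqrt(116) = 2*sqrt(29)

2*sqrt(29)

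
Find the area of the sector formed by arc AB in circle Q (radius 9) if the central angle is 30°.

The full circle has area πr² = π(9)² = 81*pi.
The sector covers 30° out of 360°, a fraction of 1/12.
Sector area = 81*pi × 1/12 = 27*pi/4.

27*pi/4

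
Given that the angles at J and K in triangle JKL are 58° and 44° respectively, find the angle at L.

Let angle L = x. Then 58 + 44 + x = 180.
x = 180 - 102 = 78 degrees.

78 degrees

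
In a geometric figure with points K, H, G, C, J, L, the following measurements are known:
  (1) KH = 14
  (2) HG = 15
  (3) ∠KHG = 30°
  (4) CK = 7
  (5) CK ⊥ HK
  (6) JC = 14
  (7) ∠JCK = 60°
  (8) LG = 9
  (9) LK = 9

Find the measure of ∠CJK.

Step 1: By the law of cosines on triangle JCK: JK² = 14² + 7² − 2·14·7·cos(60°) = 147, so JK = 7·√3.
Step 2: By the inverse law of cosines on triangle CJK: cos(∠CJK) = (14² + (7·√3)² − 7²) / (2·14·7·√3) = 294/339.48 = 0.866, so ∠CJK = 30°.

Therefore, the measure of angle ∠CJK = 30°.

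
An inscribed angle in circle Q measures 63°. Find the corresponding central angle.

Central angle = 2 × 63° = 126° (inscribed angle theorem).

126°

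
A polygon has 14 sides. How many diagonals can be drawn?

The number of diagonals in an n-gon is n(n - 3)/2.
For n = 14: 14(14 - 3)/2 = 14 × 11 / 2 = 77.

77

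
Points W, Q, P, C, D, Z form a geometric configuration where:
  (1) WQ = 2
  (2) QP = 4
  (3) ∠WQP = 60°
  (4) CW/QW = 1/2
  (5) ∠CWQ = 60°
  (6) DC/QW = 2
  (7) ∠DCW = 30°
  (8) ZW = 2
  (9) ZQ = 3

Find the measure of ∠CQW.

From the given relations: CW = 1/2·QW = 1/2·2 = 1.
Step 1: By the law of cosines on triangle QWC: QC² = 2² + 1² − 2·2·1·cos(60°) = 3, so QC = √3.
Step 2: By the inverse law of cosines on triangle CQW: cos(∠CQW) = (√3² + 2² − 1²) / (2·√3·2) = 6/6.93 = 0.866, so ∠CQW = 30°.

Therefore, the measure of angle ∠CQW = 30°.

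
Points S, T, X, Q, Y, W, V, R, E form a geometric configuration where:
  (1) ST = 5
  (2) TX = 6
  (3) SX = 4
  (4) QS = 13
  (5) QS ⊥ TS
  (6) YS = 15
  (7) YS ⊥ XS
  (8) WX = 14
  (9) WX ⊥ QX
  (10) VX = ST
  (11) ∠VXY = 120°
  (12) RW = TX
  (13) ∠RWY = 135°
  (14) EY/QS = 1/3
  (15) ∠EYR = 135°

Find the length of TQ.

Step 1: By the law of cosines on triangle TSQ: TQ² = 5² + 13² − 2·5·13·cos(90°) = 194, so TQ = √194.

Therefore, the length of TQ = √194.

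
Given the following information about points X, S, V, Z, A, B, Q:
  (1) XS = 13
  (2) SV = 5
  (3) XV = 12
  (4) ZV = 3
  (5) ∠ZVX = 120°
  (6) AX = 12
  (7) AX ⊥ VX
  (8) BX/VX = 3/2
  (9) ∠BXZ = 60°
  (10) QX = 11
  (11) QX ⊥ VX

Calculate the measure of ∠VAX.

Step 1: By the law of cosines on triangle AXV: AV² = 12² + 12² − 2·12·12·cos(90°) = 288, so AV = 12·√2.
Step 2: By the inverse law of cosines on triangle VAX: cos(∠VAX) = ((12·√2)² + 12² − 12²) / (2·12·√2·12) = 288/407.29 = 0.7071, so ∠VAX = 45°.

Therefore, the measure of angle ∠VAX = 45°.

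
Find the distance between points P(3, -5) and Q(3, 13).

The horizontal distance is |3 - 3| = 0 and the vertical distance is |13 - -5| = 18.
By the Pythagorean theorem, d = sqrt(0^2 + 18^2) = sqrt(324) = 18.

18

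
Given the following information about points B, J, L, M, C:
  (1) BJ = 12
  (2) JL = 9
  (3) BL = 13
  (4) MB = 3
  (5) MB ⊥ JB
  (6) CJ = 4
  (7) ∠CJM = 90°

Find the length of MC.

Step 1: By the law of cosines on triangle JBM: JM² = 12² + 3² − 2·12·3·cos(90°) = 153, so JM = 3·√17.
Step 2: By the law of cosines on triangle MJC: MC² = (3·√17)² + 4² − 2·3·√17·4·cos(90°) = 169, so MC = 13.

Therefore, the length of MC = 13.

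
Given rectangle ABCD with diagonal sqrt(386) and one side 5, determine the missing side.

Using the Pythagorean theorem: d^2 = a^2 + b^2
b^2 = d^2 - a^2
b^2 = 386 - 25
b^2 = 361
b = sqrt(361) = 19

19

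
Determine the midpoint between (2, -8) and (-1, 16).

The midpoint is the point halfway along the segment.
Move half the horizontal distance: 2 + (-1 - 2)/2 = 2 + -3/2 = 1/2
Move half the vertical distance: -8 + (16 - -8)/2 = -8 + 24/2 = 4
Midpoint = (1/2, 4)

(1/2, 4)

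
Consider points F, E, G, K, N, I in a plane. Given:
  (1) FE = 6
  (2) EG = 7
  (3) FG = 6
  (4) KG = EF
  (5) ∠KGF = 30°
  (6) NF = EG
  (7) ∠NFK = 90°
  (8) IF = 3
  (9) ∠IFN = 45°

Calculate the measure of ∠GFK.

From the given relations: KG = EF = 6.
Step 1: By the law of cosines on triangle FGK: FK² = 6² + 6² − 2·6·6·cos(30°) = 9.65, so FK ≈ 3.11.
Step 2: By the inverse law of cosines on triangle GFK: cos(∠GFK) = (6² + 3.11² − 6²) / (2·6·3.11) = 9.65/37.27 = 0.2588, so ∠GFK = 75°.

Therefore, the measure of angle ∠GFK = 75°.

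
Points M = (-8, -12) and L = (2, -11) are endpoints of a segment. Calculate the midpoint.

M = ((x₁ + x₂)/2, (y₁ + y₂)/2)
= ((-8 + 2)/2, (-12 + -11)/2)
= (-6/2, -23/2) = (-3, -23/2)

(-3, -23/2)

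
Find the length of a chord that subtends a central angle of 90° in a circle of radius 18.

Chord = 2(18) sin(45°) = 18*sqrt(2)

18*sqrt(2)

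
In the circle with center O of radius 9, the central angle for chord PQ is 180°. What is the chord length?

Chord = 2(9) sin(90°) = 18

18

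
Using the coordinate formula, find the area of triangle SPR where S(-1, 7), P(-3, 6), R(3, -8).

Using the Shoelace formula for a triangle:
Area = (1/2)|x0(y1 - y2) + x1(y2 - y0) + x2(y0 - y1)|
Area = (1/2)|-1(6 - -8) + -3(-8 - 7) + 3(7 - 6)|
Area = (1/2)|-14 + 45 + 3|
Area = (1/2)|34|
Area = (1/2)(34)
Area = 17

17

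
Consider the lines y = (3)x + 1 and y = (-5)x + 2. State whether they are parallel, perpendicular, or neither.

Slope of line 1: m1 = 3
Slope of line 2: m2 = -5
m1 != m2 and m1*m2 = -15 != -1. Neither.

Neither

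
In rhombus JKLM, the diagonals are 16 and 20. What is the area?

Area of a rhombus = (d1 * d2) / 2
Area = (16 * 20) / 2
Area = 320 / 2
Area = 160

160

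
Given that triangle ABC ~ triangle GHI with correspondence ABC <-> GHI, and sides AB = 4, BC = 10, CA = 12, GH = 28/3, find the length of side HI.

k = 28/3/4 = 7/3. HI = 7/3 * 10 = 70/3.

70/3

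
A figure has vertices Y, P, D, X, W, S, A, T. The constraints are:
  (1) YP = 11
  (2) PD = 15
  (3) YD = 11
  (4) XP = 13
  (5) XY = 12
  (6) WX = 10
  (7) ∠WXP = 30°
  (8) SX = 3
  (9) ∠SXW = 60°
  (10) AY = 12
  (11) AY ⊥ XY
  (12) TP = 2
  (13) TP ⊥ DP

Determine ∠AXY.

Step 1: By the law of cosines on triangle XYA: XA² = 12² + 12² − 2·12·12·cos(90°) = 288, so XA = 12·√2.
Step 2: By the inverse law of cosines on triangle AXY: cos(∠AXY) = ((12·√2)² + 12² − 12²) / (2·12·√2·12) = 288/407.29 = 0.7071, so ∠AXY = 45°.

Therefore, the measure of angle ∠AXY = 45°.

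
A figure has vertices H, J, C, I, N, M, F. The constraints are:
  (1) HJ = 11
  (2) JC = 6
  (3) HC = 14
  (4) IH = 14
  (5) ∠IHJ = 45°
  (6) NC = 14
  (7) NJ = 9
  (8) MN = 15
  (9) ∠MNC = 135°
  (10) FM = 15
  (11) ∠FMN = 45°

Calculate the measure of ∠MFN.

Step 1: By the law of cosines on triangle FMN: FN² = 15² + 15² − 2·15·15·cos(45°) = 131.8, so FN ≈ 11.48.
Step 2: By the inverse law of cosines on triangle MFN: cos(∠MFN) = (15² + 11.48² − 15²) / (2·15·11.48) = 131.8/344.42 = 0.3827, so ∠MFN = 67.5°.

Therefore, the measure of angle ∠MFN = 67.5°.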